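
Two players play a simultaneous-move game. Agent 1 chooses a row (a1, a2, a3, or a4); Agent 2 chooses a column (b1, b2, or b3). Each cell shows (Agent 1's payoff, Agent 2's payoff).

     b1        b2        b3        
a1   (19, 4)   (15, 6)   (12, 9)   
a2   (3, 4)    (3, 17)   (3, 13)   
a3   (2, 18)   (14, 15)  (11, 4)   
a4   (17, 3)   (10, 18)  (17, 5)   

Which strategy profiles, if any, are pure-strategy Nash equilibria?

None

A profile is a Nash equilibrium when each player is best-responding to the other.
Agent 1's best responses — vs b1: a1 (payoff 19); vs b2: a1 (payoff 15); vs b3: a4 (payoff 17).
Agent 2's best responses — vs a1: b3 (payoff 9); vs a2: b2 (payoff 17); vs a3: b1 (payoff 18); vs a4: b2 (payoff 18).
No cell has both players best-responding. For instance, Agent 1's best reply to b2 is a1, but against a1 Agent 2 prefers b3 over b2.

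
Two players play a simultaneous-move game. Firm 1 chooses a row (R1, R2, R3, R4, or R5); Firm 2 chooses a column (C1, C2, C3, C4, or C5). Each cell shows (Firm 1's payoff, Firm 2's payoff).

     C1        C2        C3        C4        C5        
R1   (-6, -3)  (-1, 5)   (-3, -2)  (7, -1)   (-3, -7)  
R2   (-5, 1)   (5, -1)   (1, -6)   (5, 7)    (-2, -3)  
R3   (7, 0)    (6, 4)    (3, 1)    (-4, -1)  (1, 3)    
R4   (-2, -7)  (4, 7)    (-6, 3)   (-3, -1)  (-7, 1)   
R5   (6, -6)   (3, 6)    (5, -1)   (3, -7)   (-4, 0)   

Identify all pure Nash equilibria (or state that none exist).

Find each player's best response to every opponent strategy; NE are the intersections.
Firm 1's best responses — vs C1: R3 (payoff 7); vs C2: R3 (payoff 6); vs C3: R5 (payoff 5); vs C4: R1 (payoff 7); vs C5: R3 (payoff 1).
Firm 2's best responses — vs R1: C2 (payoff 5); vs R2: C4 (payoff 7); vs R3: C2 (payoff 4); vs R4: C2 (payoff 7); vs R5: C2 (payoff 6).
The only mutual best response is (R3, C2); neither player gains by switching there.

(R3, C2)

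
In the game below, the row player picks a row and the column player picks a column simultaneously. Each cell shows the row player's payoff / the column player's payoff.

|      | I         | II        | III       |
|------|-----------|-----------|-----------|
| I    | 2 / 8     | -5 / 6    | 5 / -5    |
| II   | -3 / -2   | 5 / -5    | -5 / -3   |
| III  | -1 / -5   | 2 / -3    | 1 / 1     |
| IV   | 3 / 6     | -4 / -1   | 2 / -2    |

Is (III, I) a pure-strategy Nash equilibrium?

No

Holding the column player at I: the row player gets -1 from III but could get 3 by switching to IV. The row player has a profitable deviation.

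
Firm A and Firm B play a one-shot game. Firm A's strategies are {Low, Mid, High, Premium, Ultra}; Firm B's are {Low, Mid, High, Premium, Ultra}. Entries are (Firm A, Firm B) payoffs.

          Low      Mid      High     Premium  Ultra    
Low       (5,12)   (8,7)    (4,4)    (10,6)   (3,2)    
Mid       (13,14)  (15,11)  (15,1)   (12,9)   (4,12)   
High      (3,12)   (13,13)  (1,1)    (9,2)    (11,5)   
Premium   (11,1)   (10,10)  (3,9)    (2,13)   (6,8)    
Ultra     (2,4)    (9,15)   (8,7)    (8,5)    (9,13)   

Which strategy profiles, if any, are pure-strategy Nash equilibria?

A profile is a Nash equilibrium when each player is best-responding to the other.
Firm A's best responses — vs Low: Mid (payoff 13); vs Mid: Mid (payoff 15); vs High: Mid (payoff 15); vs Premium: Mid (payoff 12); vs Ultra: High (payoff 11).
Firm B's best responses — vs Low: Low (payoff 12); vs Mid: Low (payoff 14); vs High: Mid (payoff 13); vs Premium: Premium (payoff 13); vs Ultra: Mid (payoff 15).
The only mutual best response is (Mid, Low); neither player gains by switching there.

(Mid, Low)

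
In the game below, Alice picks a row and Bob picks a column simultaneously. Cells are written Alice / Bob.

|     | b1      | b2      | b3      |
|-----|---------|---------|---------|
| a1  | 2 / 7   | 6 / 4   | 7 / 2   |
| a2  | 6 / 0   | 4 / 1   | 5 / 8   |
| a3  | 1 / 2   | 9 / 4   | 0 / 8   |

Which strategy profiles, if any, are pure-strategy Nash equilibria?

There is no pure-strategy Nash equilibrium

A profile is a Nash equilibrium when each player is best-responding to the other.
Alice's best responses — vs b1: a2 (payoff 6); vs b2: a3 (payoff 9); vs b3: a1 (payoff 7).
Bob's best responses — vs a1: b1 (payoff 7); vs a2: b3 (payoff 8); vs a3: b3 (payoff 8).
No cell has both players best-responding. For instance, Alice's best reply to b1 is a2, but against a2 Bob prefers b3 over b1.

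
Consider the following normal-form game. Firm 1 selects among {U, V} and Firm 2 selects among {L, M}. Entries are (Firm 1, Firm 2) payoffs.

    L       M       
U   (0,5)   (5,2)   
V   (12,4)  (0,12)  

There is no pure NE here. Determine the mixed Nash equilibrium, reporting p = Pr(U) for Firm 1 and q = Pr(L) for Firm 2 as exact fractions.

In a mixed NE each player is indifferent between their pure strategies, so the opponent's mix sets the indifference.
Firm 2 indifferent between L and M: p·5 + (1−p)·4 = p·2 + (1−p)·12 ⟹ 4 + 1p = 12 + (-10)p ⟹ p = 8/11.
Firm 1 indifferent between U and V: q·0 + (1−q)·5 = q·12 + (1−q)·0 ⟹ 5 + (-5)q = 0 + 12q ⟹ q = 5/17.

p = 8/11, q = 5/17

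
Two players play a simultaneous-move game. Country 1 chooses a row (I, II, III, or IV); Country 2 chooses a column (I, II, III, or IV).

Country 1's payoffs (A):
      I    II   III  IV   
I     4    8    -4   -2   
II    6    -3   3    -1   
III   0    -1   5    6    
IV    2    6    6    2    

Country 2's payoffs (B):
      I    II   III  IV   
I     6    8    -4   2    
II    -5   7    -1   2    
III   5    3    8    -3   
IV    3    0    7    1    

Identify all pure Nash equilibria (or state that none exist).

(I, II) and (IV, III)

Check mutual best responses: a cell is a NE iff neither player can gain by unilaterally deviating.
Country 1's best responses — vs I: II (payoff 6); vs II: I (payoff 8); vs III: IV (payoff 6); vs IV: III (payoff 6).
Country 2's best responses — vs I: II (payoff 8); vs II: II (payoff 7); vs III: III (payoff 8); vs IV: III (payoff 7).
Mutual best responses occur at (I, II) and (IV, III); at each, neither player gains by switching.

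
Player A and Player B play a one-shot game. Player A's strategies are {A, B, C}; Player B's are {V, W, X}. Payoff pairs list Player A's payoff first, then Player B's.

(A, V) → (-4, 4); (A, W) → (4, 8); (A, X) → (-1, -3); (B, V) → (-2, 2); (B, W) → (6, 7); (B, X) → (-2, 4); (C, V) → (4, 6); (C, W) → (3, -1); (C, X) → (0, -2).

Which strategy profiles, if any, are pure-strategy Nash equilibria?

(B, W) and (C, V)

A profile is a Nash equilibrium when each player is best-responding to the other.
Player A's best responses — vs V: C (payoff 4); vs W: B (payoff 6); vs X: C (payoff 0).
Player B's best responses — vs A: W (payoff 8); vs B: W (payoff 7); vs C: V (payoff 6).
Mutual best responses occur at (B, W) and (C, V); at each, neither player gains by switching.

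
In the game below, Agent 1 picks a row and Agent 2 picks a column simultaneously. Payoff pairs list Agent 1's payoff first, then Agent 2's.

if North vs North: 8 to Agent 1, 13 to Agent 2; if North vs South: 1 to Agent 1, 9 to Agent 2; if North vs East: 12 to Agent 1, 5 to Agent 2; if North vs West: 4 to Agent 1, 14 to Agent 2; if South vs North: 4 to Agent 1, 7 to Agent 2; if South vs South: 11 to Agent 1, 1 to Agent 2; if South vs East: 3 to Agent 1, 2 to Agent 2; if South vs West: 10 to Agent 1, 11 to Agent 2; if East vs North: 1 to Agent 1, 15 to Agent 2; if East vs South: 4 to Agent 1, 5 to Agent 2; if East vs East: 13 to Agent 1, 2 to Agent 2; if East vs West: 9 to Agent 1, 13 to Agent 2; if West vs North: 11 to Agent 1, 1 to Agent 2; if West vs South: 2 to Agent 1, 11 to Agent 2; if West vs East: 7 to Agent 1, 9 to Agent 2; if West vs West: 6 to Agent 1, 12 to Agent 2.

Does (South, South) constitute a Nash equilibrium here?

Holding Agent 2 at South: Agent 1 gets 11 from South, versus 1 from North, 4 from East, 2 from West. No profitable deviation for Agent 1.
Holding Agent 1 at South: Agent 2 gets 1 from South but could get 11 by switching to West. Agent 2 has a profitable deviation.

No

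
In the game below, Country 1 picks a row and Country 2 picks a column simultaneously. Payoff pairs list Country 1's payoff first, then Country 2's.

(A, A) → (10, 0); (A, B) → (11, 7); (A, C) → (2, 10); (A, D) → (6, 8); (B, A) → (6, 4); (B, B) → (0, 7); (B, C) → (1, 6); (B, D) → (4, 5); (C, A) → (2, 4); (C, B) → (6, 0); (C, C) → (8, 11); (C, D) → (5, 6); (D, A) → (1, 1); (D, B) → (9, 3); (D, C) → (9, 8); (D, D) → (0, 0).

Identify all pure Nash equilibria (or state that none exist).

Find each player's best response to every opponent strategy; NE are the intersections.
Country 1's best responses — vs A: A (payoff 10); vs B: A (payoff 11); vs C: D (payoff 9); vs D: A (payoff 6).
Country 2's best responses — vs A: C (payoff 10); vs B: B (payoff 7); vs C: C (payoff 11); vs D: C (payoff 8).
The only mutual best response is (D, C); neither player gains by switching there.

(D, C)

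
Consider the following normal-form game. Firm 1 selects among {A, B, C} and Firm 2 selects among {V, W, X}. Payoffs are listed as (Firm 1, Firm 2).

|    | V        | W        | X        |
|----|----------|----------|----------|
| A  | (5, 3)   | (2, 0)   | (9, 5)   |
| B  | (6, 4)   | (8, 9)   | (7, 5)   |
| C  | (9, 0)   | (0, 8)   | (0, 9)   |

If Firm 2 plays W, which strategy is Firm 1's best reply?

With Firm 2 fixed at W, Firm 1's payoffs are: A → 2, B → 8, C → 0.
The maximum is 8, achieved by B.

B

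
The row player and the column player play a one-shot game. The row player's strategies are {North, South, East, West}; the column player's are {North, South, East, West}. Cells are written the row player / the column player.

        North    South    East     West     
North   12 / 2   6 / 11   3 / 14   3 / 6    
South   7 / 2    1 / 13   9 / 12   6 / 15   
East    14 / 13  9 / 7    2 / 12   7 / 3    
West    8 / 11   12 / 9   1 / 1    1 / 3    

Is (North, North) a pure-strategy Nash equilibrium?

No

Holding the column player at North: the row player gets 12 from North but could get 14 by switching to East. The row player has a profitable deviation.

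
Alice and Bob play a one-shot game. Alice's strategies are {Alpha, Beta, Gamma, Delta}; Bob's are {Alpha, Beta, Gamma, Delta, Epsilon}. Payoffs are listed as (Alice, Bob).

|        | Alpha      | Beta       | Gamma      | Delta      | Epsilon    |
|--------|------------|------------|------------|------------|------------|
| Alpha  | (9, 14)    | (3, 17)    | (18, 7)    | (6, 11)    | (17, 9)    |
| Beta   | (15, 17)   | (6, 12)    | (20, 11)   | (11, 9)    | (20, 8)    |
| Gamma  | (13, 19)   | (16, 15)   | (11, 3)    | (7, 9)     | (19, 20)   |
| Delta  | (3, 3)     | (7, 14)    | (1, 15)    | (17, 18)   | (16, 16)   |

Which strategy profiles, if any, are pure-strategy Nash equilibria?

(Beta, Alpha) and (Delta, Delta)

A profile is a Nash equilibrium when each player is best-responding to the other.
Alice's best responses — vs Alpha: Beta (payoff 15); vs Beta: Gamma (payoff 16); vs Gamma: Beta (payoff 20); vs Delta: Delta (payoff 17); vs Epsilon: Beta (payoff 20).
Bob's best responses — vs Alpha: Beta (payoff 17); vs Beta: Alpha (payoff 17); vs Gamma: Epsilon (payoff 20); vs Delta: Delta (payoff 18).
Mutual best responses occur at (Beta, Alpha) and (Delta, Delta); at each, neither player gains by switching.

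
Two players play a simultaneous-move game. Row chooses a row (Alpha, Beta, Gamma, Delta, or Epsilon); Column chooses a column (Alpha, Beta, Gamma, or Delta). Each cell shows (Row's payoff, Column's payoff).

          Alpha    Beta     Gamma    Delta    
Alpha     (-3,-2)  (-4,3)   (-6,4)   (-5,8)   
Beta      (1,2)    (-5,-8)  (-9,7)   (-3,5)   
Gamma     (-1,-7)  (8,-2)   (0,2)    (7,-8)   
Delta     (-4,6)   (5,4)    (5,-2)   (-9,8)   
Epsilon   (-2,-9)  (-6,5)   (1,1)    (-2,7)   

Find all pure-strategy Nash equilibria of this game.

There is no pure-strategy Nash equilibrium

Check mutual best responses: a cell is a NE iff neither player can gain by unilaterally deviating.
Row's best responses — vs Alpha: Beta (payoff 1); vs Beta: Gamma (payoff 8); vs Gamma: Delta (payoff 5); vs Delta: Gamma (payoff 7).
Column's best responses — vs Alpha: Delta (payoff 8); vs Beta: Gamma (payoff 7); vs Gamma: Gamma (payoff 2); vs Delta: Delta (payoff 8); vs Epsilon: Delta (payoff 7).
No cell has both players best-responding. For instance, Row's best reply to Alpha is Beta, but against Beta Column prefers Gamma over Alpha.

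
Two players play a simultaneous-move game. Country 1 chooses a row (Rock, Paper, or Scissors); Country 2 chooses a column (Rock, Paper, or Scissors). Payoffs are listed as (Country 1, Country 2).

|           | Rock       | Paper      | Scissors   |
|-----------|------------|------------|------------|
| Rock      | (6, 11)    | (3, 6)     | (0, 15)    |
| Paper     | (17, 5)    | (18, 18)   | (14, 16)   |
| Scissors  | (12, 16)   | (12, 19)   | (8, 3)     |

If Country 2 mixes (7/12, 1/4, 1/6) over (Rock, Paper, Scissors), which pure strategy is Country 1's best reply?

Paper

Compute Country 1's expected payoff from each pure strategy against the given mix.
Rock: (7/12)·6 + (1/4)·3 + (1/6)·0 = 17/4
Paper: (7/12)·17 + (1/4)·18 + (1/6)·14 = 67/4
Scissors: (7/12)·12 + (1/4)·12 + (1/6)·8 = 34/3
Highest expected payoff is 67/4, from Paper.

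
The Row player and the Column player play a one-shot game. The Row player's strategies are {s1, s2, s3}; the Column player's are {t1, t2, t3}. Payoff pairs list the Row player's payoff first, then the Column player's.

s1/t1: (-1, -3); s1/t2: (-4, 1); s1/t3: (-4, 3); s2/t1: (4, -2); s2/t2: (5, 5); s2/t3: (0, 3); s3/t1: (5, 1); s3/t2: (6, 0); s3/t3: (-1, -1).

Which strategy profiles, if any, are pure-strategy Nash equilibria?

Find each player's best response to every opponent strategy; NE are the intersections.
The Row player's best responses — vs t1: s3 (payoff 5); vs t2: s3 (payoff 6); vs t3: s2 (payoff 0).
The Column player's best responses — vs s1: t3 (payoff 3); vs s2: t2 (payoff 5); vs s3: t1 (payoff 1).
The only mutual best response is (s3, t1); neither player gains by switching there.

(s3, t1)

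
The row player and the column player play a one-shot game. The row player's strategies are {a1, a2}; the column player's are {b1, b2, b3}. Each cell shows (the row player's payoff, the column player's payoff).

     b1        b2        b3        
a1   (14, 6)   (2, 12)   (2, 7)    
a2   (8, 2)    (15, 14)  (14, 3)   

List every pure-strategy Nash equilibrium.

(a2, b2)

Check mutual best responses: a cell is a NE iff neither player can gain by unilaterally deviating.
The row player's best responses — vs b1: a1 (payoff 14); vs b2: a2 (payoff 15); vs b3: a2 (payoff 14).
The column player's best responses — vs a1: b2 (payoff 12); vs a2: b2 (payoff 14).
The only mutual best response is (a2, b2); neither player gains by switching there.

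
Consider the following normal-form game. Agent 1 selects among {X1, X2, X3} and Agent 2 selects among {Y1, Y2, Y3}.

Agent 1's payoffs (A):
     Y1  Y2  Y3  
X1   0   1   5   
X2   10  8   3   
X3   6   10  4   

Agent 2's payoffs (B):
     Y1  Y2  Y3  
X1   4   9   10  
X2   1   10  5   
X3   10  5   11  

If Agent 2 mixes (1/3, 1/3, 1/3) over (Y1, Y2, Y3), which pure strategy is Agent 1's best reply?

X2

Agent 1's best reply maximizes expected payoff against the mix.
X1: (1/3)·0 + (1/3)·1 + (1/3)·5 = 2
X2: (1/3)·10 + (1/3)·8 + (1/3)·3 = 7
X3: (1/3)·6 + (1/3)·10 + (1/3)·4 = 20/3
Highest expected payoff is 7, from X2.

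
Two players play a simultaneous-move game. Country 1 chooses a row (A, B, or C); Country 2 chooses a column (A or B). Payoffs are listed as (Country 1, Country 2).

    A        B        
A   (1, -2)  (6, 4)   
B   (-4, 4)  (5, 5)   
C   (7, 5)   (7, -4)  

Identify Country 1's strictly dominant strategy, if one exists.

A strategy is strictly dominant if it gives Country 1 a strictly higher payoff than every other strategy, against every choice by the opponent.
C strictly dominates: vs A: 7 > each of {1, -4}; vs B: 7 > each of {6, 5}.

C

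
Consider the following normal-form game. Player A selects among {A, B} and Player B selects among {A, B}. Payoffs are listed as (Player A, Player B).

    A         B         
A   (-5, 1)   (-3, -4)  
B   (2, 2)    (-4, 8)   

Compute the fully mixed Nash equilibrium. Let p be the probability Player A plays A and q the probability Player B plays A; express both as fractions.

p = 6/11, q = 1/8

In a mixed NE each player is indifferent between their pure strategies, so the opponent's mix sets the indifference.
Player B indifferent between A and B: p·1 + (1−p)·2 = p·(-4) + (1−p)·8 ⟹ 2 + (-1)p = 8 + (-12)p ⟹ p = 6/11.
Player A indifferent between A and B: q·(-5) + (1−q)·(-3) = q·2 + (1−q)·(-4) ⟹ (-3) + (-2)q = (-4) + 6q ⟹ q = 1/8.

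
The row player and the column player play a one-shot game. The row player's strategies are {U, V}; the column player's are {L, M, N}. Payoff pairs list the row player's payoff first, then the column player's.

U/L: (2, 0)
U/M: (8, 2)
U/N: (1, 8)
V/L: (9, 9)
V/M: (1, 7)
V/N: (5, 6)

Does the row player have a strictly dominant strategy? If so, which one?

None

A strategy is strictly dominant if it gives the row player a strictly higher payoff than every other strategy, against every choice by the opponent.
U is not dominant: against L, V gives 9 > 2.
V is not dominant: against M, U gives 8 > 1.
No single strategy is best against every opponent action.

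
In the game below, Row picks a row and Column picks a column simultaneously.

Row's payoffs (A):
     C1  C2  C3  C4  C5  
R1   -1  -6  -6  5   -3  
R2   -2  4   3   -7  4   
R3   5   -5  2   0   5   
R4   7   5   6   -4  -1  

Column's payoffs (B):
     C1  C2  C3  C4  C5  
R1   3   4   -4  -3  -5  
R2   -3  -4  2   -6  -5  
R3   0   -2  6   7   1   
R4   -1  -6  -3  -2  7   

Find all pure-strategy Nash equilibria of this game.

Check mutual best responses: a cell is a NE iff neither player can gain by unilaterally deviating.
Row's best responses — vs C1: R4 (payoff 7); vs C2: R4 (payoff 5); vs C3: R4 (payoff 6); vs C4: R1 (payoff 5); vs C5: R3 (payoff 5).
Column's best responses — vs R1: C2 (payoff 4); vs R2: C3 (payoff 2); vs R3: C4 (payoff 7); vs R4: C5 (payoff 7).
No cell has both players best-responding. For instance, Row's best reply to C1 is R4, but against R4 Column prefers C5 over C1.

There is no pure-strategy Nash equilibrium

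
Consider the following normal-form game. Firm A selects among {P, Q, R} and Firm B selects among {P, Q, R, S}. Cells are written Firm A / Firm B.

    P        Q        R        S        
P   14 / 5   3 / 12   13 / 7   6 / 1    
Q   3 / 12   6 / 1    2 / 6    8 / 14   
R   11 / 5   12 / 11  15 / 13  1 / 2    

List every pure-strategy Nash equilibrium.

A profile is a Nash equilibrium when each player is best-responding to the other.
Firm A's best responses — vs P: P (payoff 14); vs Q: R (payoff 12); vs R: R (payoff 15); vs S: Q (payoff 8).
Firm B's best responses — vs P: Q (payoff 12); vs Q: S (payoff 14); vs R: R (payoff 13).
Mutual best responses occur at (Q, S) and (R, R); at each, neither player gains by switching.

(Q, S) and (R, R)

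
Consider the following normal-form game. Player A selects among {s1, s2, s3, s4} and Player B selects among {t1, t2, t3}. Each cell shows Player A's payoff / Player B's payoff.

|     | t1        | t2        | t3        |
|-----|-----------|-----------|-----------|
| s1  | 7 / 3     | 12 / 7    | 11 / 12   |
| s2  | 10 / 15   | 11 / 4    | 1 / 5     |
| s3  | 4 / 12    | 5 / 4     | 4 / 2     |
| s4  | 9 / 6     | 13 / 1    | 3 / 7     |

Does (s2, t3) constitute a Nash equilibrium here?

No

Holding Player B at t3: Player A gets 1 from s2 but could get 11 by switching to s1. Player A has a profitable deviation.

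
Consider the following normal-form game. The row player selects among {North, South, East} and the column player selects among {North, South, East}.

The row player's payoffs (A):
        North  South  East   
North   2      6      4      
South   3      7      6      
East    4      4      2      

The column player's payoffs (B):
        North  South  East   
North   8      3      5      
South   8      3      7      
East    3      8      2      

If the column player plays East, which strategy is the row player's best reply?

With the column player fixed at East, the row player's payoffs are: North → 4, South → 6, East → 2.
The maximum is 6, achieved by South.

South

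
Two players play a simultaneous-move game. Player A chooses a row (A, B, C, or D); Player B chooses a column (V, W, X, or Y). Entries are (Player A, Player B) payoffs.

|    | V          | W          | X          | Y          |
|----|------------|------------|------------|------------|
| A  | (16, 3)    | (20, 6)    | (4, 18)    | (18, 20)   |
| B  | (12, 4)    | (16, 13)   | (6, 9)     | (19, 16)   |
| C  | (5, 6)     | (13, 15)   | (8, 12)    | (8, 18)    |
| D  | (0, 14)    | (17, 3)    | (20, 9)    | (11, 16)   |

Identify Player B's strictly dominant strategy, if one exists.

Y

Check whether one of Player B's strategies beats all alternatives regardless of what the opponent does.
Y strictly dominates: vs A: 20 > each of {3, 6, 18}; vs B: 16 > each of {4, 13, 9}; vs C: 18 > each of {6, 15, 12}; vs D: 16 > each of {14, 3, 9}.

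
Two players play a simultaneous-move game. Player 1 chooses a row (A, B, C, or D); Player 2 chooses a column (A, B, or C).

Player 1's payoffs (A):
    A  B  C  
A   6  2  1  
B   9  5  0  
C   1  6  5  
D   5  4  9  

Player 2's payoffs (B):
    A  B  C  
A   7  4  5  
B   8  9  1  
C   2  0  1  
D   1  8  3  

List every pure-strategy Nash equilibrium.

A profile is a Nash equilibrium when each player is best-responding to the other.
Player 1's best responses — vs A: B (payoff 9); vs B: C (payoff 6); vs C: D (payoff 9).
Player 2's best responses — vs A: A (payoff 7); vs B: B (payoff 9); vs C: A (payoff 2); vs D: B (payoff 8).
No cell has both players best-responding. For instance, Player 1's best reply to A is B, but against B Player 2 prefers B over A.

There is no pure-strategy Nash equilibrium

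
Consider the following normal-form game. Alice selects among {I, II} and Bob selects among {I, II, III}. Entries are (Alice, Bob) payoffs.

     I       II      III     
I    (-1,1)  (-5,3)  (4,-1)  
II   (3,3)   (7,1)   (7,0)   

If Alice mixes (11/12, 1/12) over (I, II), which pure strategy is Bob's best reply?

Bob's best reply maximizes expected payoff against the mix.
I: (11/12)·1 + (1/12)·3 = 7/6
II: (11/12)·3 + (1/12)·1 = 17/6
III: (11/12)·(-1) + (1/12)·0 = -11/12
Highest expected payoff is 17/6, from II.

II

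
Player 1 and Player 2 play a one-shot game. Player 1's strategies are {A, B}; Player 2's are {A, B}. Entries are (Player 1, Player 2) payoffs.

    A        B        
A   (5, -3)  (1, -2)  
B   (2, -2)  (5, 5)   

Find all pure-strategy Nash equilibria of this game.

(B, B)

Check mutual best responses: a cell is a NE iff neither player can gain by unilaterally deviating.
Player 1's best responses — vs A: A (payoff 5); vs B: B (payoff 5).
Player 2's best responses — vs A: B (payoff -2); vs B: B (payoff 5).
The only mutual best response is (B, B); neither player gains by switching there.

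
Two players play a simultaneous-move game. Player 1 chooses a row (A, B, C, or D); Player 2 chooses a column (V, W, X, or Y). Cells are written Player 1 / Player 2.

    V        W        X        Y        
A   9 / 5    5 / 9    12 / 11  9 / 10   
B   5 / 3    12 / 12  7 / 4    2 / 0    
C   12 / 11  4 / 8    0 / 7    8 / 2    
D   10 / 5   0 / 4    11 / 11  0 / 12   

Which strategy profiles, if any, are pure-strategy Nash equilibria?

(A, X), (B, W), and (C, V)

Check mutual best responses: a cell is a NE iff neither player can gain by unilaterally deviating.
Player 1's best responses — vs V: C (payoff 12); vs W: B (payoff 12); vs X: A (payoff 12); vs Y: A (payoff 9).
Player 2's best responses — vs A: X (payoff 11); vs B: W (payoff 12); vs C: V (payoff 11); vs D: Y (payoff 12).
Mutual best responses occur at (A, X), (B, W), and (C, V); at each, neither player gains by switching.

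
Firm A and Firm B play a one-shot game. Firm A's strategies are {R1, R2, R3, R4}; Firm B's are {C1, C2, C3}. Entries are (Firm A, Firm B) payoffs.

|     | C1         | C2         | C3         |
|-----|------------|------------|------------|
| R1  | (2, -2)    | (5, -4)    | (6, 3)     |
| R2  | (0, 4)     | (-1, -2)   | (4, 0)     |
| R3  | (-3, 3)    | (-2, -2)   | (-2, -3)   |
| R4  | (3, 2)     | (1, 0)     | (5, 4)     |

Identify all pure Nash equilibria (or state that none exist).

A profile is a Nash equilibrium when each player is best-responding to the other.
Firm A's best responses — vs C1: R4 (payoff 3); vs C2: R1 (payoff 5); vs C3: R1 (payoff 6).
Firm B's best responses — vs R1: C3 (payoff 3); vs R2: C1 (payoff 4); vs R3: C1 (payoff 3); vs R4: C3 (payoff 4).
The only mutual best response is (R1, C3); neither player gains by switching there.

(R1, C3)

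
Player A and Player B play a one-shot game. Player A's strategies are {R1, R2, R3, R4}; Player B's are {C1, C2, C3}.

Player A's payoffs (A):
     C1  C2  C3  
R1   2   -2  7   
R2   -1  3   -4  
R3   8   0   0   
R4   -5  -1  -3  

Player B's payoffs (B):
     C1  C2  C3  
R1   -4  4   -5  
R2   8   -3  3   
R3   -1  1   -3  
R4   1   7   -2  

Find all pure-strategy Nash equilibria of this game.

No pure-strategy Nash equilibrium

Find each player's best response to every opponent strategy; NE are the intersections.
Player A's best responses — vs C1: R3 (payoff 8); vs C2: R2 (payoff 3); vs C3: R1 (payoff 7).
Player B's best responses — vs R1: C2 (payoff 4); vs R2: C1 (payoff 8); vs R3: C2 (payoff 1); vs R4: C2 (payoff 7).
No cell has both players best-responding. For instance, Player A's best reply to C1 is R3, but against R3 Player B prefers C2 over C1.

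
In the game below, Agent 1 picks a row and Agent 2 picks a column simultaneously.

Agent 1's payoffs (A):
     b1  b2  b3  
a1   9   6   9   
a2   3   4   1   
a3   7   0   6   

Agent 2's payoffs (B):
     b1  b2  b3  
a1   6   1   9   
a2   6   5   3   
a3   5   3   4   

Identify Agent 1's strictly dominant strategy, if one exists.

A strategy is strictly dominant if it gives Agent 1 a strictly higher payoff than every other strategy, against every choice by the opponent.
a1 strictly dominates: vs b1: 9 > each of {3, 7}; vs b2: 6 > each of {4, 0}; vs b3: 9 > each of {1, 6}.

a1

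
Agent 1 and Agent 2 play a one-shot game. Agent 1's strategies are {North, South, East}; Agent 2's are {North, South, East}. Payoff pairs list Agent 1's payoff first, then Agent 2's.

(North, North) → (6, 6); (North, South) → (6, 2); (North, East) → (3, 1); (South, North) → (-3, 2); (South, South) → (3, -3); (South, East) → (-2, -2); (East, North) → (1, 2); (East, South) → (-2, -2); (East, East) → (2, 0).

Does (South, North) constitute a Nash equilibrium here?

Holding Agent 2 at North: Agent 1 gets -3 from South but could get 6 by switching to North. Agent 1 has a profitable deviation.

No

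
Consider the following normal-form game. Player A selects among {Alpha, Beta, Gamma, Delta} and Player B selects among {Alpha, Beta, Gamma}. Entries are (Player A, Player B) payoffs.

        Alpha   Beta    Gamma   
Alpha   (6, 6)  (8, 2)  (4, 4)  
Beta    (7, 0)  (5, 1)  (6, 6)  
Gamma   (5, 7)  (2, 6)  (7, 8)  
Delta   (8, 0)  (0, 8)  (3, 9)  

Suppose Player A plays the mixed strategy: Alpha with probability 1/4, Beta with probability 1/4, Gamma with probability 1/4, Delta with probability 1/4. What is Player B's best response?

Gamma

Compute Player B's expected payoff from each pure strategy against the given mix.
Alpha: (1/4)·6 + (1/4)·0 + (1/4)·7 + (1/4)·0 = 13/4
Beta: (1/4)·2 + (1/4)·1 + (1/4)·6 + (1/4)·8 = 17/4
Gamma: (1/4)·4 + (1/4)·6 + (1/4)·8 + (1/4)·9 = 27/4
Highest expected payoff is 27/4, from Gamma.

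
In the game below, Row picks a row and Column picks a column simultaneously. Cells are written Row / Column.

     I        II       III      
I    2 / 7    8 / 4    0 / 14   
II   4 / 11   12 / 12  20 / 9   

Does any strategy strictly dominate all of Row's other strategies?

II

Check whether one of Row's strategies beats all alternatives regardless of what the opponent does.
II strictly dominates: vs I: 4 > 2; vs II: 12 > 8; vs III: 20 > 0.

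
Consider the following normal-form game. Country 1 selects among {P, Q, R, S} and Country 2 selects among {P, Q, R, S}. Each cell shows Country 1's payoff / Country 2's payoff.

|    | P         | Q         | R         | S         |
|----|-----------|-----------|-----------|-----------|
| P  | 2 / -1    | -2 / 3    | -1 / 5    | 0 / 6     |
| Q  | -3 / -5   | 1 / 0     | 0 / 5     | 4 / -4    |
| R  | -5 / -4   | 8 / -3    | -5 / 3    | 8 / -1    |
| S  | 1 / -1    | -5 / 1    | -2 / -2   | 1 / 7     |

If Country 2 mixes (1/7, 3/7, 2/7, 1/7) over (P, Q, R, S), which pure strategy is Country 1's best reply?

Compute Country 1's expected payoff from each pure strategy against the given mix.
P: (1/7)·2 + (3/7)·(-2) + (2/7)·(-1) + (1/7)·0 = -6/7
Q: (1/7)·(-3) + (3/7)·1 + (2/7)·0 + (1/7)·4 = 4/7
R: (1/7)·(-5) + (3/7)·8 + (2/7)·(-5) + (1/7)·8 = 17/7
S: (1/7)·1 + (3/7)·(-5) + (2/7)·(-2) + (1/7)·1 = -17/7
Highest expected payoff is 17/7, from R.

R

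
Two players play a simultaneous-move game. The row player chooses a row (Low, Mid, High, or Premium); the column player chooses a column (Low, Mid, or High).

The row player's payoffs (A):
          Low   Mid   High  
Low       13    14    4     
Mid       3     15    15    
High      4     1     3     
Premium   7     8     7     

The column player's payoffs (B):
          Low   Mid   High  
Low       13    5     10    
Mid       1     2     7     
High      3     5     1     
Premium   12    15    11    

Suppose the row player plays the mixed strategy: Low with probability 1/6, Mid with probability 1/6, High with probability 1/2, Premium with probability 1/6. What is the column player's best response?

Mid

The column player's best reply maximizes expected payoff against the mix.
Low: (1/6)·13 + (1/6)·1 + (1/2)·3 + (1/6)·12 = 35/6
Mid: (1/6)·5 + (1/6)·2 + (1/2)·5 + (1/6)·15 = 37/6
High: (1/6)·10 + (1/6)·7 + (1/2)·1 + (1/6)·11 = 31/6
Highest expected payoff is 37/6, from Mid.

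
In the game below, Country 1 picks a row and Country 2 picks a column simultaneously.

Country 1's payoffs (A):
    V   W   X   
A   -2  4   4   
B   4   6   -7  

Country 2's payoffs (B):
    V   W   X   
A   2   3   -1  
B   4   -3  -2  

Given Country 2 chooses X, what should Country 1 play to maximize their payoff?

A

With Country 2 fixed at X, Country 1's payoffs are: A → 4, B → -7.
The maximum is 4, achieved by A.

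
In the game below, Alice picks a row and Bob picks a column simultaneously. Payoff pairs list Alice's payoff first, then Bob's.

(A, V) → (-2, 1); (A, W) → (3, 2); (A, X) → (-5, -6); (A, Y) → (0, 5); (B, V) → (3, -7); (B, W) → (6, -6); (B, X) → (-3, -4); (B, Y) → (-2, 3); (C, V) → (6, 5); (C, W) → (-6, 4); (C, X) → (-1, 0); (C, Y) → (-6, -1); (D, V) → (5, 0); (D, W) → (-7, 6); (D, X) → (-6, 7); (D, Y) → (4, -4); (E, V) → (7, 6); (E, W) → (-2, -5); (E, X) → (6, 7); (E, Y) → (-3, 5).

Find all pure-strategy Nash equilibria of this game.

(E, X)

Check mutual best responses: a cell is a NE iff neither player can gain by unilaterally deviating.
Alice's best responses — vs V: E (payoff 7); vs W: B (payoff 6); vs X: E (payoff 6); vs Y: D (payoff 4).
Bob's best responses — vs A: Y (payoff 5); vs B: Y (payoff 3); vs C: V (payoff 5); vs D: X (payoff 7); vs E: X (payoff 7).
The only mutual best response is (E, X); neither player gains by switching there.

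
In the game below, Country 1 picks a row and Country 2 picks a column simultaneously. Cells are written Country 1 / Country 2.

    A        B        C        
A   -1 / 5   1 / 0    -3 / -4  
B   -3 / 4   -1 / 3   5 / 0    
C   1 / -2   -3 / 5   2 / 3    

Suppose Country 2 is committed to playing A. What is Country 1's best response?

C

With Country 2 fixed at A, Country 1's payoffs are: A → -1, B → -3, C → 1.
The maximum is 1, achieved by C.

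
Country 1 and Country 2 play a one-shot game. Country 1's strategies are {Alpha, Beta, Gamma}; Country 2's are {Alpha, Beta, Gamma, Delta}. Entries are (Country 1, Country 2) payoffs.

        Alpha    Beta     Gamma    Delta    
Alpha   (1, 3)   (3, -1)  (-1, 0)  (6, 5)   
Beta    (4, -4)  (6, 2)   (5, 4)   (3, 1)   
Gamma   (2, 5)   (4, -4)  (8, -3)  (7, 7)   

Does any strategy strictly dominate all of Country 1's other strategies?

A strategy is strictly dominant if it gives Country 1 a strictly higher payoff than every other strategy, against every choice by the opponent.
Alpha is not dominant: against Alpha, Beta gives 4 > 1.
Beta is not dominant: against Gamma, Gamma gives 8 > 5.
Gamma is not dominant: against Alpha, Beta gives 4 > 2.
No single strategy is best against every opponent action.

None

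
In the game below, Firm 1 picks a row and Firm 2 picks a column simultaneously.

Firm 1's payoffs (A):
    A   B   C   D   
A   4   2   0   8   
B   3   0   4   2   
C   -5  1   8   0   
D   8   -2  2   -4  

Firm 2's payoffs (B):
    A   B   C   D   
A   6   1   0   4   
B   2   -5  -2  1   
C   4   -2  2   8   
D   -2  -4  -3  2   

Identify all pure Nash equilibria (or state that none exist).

There is no pure-strategy Nash equilibrium

A profile is a Nash equilibrium when each player is best-responding to the other.
Firm 1's best responses — vs A: D (payoff 8); vs B: A (payoff 2); vs C: C (payoff 8); vs D: A (payoff 8).
Firm 2's best responses — vs A: A (payoff 6); vs B: A (payoff 2); vs C: D (payoff 8); vs D: D (payoff 2).
No cell has both players best-responding. For instance, Firm 1's best reply to D is A, but against A Firm 2 prefers A over D.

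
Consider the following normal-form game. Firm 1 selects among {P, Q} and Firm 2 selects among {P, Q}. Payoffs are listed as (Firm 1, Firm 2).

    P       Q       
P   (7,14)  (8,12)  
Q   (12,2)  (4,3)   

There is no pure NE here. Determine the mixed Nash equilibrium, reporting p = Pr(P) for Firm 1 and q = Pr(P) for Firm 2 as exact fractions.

p = 1/3, q = 4/9

Each player's mixing probability is pinned down by making the *other* player indifferent.
Firm 2 indifferent between P and Q: p·14 + (1−p)·2 = p·12 + (1−p)·3 ⟹ 2 + 12p = 3 + 9p ⟹ p = 1/3.
Firm 1 indifferent between P and Q: q·7 + (1−q)·8 = q·12 + (1−q)·4 ⟹ 8 + (-1)q = 4 + 8q ⟹ q = 4/9.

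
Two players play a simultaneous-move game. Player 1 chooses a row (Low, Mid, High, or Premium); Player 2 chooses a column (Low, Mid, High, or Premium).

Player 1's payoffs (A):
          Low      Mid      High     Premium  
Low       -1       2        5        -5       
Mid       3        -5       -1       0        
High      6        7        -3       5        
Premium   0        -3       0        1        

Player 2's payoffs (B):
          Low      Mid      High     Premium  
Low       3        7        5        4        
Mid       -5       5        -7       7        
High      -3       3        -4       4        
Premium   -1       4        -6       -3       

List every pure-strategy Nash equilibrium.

A profile is a Nash equilibrium when each player is best-responding to the other.
Player 1's best responses — vs Low: High (payoff 6); vs Mid: High (payoff 7); vs High: Low (payoff 5); vs Premium: High (payoff 5).
Player 2's best responses — vs Low: Mid (payoff 7); vs Mid: Premium (payoff 7); vs High: Premium (payoff 4); vs Premium: Mid (payoff 4).
The only mutual best response is (High, Premium); neither player gains by switching there.

(High, Premium)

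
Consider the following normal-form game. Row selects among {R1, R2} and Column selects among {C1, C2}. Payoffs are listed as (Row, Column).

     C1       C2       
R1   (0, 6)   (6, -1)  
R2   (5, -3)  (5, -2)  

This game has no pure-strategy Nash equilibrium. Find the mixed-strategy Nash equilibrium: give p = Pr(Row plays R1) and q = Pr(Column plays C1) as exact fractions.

In a mixed NE each player is indifferent between their pure strategies, so the opponent's mix sets the indifference.
Column indifferent between C1 and C2: p·6 + (1−p)·(-3) = p·(-1) + (1−p)·(-2) ⟹ (-3) + 9p = (-2) + 1p ⟹ p = 1/8.
Row indifferent between R1 and R2: q·0 + (1−q)·6 = q·5 + (1−q)·5 ⟹ 6 + (-6)q = 5 + 0q ⟹ q = 1/6.

p = 1/8, q = 1/6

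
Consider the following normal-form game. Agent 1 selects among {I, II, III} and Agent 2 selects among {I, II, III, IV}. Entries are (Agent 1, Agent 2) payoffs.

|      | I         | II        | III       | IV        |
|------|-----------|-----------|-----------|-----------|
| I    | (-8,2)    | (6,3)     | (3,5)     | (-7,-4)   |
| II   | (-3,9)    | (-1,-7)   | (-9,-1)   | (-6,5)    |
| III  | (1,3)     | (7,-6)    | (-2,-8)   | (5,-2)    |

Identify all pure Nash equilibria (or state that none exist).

(I, III) and (III, I)

A profile is a Nash equilibrium when each player is best-responding to the other.
Agent 1's best responses — vs I: III (payoff 1); vs II: III (payoff 7); vs III: I (payoff 3); vs IV: III (payoff 5).
Agent 2's best responses — vs I: III (payoff 5); vs II: I (payoff 9); vs III: I (payoff 3).
Mutual best responses occur at (I, III) and (III, I); at each, neither player gains by switching.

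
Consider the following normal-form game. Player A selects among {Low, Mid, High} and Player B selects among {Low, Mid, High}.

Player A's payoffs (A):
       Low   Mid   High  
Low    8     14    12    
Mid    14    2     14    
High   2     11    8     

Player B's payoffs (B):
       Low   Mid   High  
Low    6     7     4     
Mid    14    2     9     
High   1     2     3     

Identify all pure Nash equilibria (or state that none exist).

(Low, Mid) and (Mid, Low)

Check mutual best responses: a cell is a NE iff neither player can gain by unilaterally deviating.
Player A's best responses — vs Low: Mid (payoff 14); vs Mid: Low (payoff 14); vs High: Mid (payoff 14).
Player B's best responses — vs Low: Mid (payoff 7); vs Mid: Low (payoff 14); vs High: High (payoff 3).
Mutual best responses occur at (Low, Mid) and (Mid, Low); at each, neither player gains by switching.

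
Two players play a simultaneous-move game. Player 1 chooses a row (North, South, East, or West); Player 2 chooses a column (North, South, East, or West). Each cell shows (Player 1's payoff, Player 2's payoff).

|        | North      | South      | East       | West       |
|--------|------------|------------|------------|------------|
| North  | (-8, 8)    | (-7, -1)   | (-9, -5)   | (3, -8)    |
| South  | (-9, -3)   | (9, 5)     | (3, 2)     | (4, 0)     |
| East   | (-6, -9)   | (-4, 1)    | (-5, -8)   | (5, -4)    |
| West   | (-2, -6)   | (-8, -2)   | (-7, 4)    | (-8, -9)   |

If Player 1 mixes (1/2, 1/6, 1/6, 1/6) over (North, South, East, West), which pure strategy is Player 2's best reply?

Player 2's best reply maximizes expected payoff against the mix.
North: (1/2)·8 + (1/6)·(-3) + (1/6)·(-9) + (1/6)·(-6) = 1
South: (1/2)·(-1) + (1/6)·5 + (1/6)·1 + (1/6)·(-2) = 1/6
East: (1/2)·(-5) + (1/6)·2 + (1/6)·(-8) + (1/6)·4 = -17/6
West: (1/2)·(-8) + (1/6)·0 + (1/6)·(-4) + (1/6)·(-9) = -37/6
Highest expected payoff is 1, from North.

North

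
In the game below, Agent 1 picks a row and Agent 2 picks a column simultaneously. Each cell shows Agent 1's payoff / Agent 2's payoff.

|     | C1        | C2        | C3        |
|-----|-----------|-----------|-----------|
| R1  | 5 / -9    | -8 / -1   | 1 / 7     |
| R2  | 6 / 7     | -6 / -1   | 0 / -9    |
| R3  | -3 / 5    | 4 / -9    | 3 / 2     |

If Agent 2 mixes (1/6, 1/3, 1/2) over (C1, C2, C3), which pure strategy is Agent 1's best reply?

R3

Compute Agent 1's expected payoff from each pure strategy against the given mix.
R1: (1/6)·5 + (1/3)·(-8) + (1/2)·1 = -4/3
R2: (1/6)·6 + (1/3)·(-6) + (1/2)·0 = -1
R3: (1/6)·(-3) + (1/3)·4 + (1/2)·3 = 7/3
Highest expected payoff is 7/3, from R3.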